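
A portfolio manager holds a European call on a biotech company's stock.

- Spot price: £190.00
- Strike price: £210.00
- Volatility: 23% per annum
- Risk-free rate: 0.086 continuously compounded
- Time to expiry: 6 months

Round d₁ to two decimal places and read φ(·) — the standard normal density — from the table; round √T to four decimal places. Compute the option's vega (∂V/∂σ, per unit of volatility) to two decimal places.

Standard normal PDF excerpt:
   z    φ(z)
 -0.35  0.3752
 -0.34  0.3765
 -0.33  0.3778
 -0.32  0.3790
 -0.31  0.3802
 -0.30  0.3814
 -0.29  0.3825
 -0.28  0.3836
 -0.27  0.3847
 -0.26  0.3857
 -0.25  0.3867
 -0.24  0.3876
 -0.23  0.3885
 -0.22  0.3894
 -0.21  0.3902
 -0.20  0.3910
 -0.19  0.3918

51.68

T = 0.5;  σ√T = 0.1626
d₁ = [ln(190/210) + (0.086 + ½·0.23²)·0.5] / (σ√T) = (-0.1001 + 0.0562) / 0.1626 = -0.2697 ≈ -0.27
√T = √0.5 = 0.7071
φ(d₁) = φ(-0.27) = 0.3847
vega = S·φ(d₁)·√T = 190·0.3847·0.7071 = 51.6841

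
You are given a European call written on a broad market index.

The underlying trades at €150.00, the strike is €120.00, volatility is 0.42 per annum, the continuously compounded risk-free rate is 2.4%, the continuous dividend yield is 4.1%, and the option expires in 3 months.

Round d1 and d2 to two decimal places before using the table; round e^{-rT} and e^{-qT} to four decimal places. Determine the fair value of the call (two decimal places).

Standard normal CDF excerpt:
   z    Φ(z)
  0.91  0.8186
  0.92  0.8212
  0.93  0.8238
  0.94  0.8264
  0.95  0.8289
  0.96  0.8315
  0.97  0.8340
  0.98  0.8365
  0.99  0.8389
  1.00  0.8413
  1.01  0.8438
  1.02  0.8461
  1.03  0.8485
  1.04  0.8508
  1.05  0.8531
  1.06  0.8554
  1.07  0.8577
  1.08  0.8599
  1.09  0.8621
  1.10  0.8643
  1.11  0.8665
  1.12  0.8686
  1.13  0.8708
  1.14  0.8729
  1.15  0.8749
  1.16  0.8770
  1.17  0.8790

σ√T = 0.42·√0.25 = 0.2100
ln(S/K) + (r − q + σ²/2)T = ln(150/120) + (0.024 − 0.041 + 0.42²/2)·0.25 = 0.2231 + 0.0178 = 0.2409
d₁ = 0.2409 / 0.2100 = 1.1474 ≈ 1.15
d₂ = d₁ − σ√T = 1.1474 − 0.2100 = 0.9374 ≈ 0.94
exp(−qT) = exp(−0.041·0.25) = 0.9898;  exp(−rT) = exp(−0.024·0.25) = 0.9940
C = 150·0.9898·N(1.15) − 120·0.9940·N(0.94) = 150·0.9898·0.8749 − 120·0.9940·0.8264 = 129.8964 − 98.5730 = 31.3234

€31.32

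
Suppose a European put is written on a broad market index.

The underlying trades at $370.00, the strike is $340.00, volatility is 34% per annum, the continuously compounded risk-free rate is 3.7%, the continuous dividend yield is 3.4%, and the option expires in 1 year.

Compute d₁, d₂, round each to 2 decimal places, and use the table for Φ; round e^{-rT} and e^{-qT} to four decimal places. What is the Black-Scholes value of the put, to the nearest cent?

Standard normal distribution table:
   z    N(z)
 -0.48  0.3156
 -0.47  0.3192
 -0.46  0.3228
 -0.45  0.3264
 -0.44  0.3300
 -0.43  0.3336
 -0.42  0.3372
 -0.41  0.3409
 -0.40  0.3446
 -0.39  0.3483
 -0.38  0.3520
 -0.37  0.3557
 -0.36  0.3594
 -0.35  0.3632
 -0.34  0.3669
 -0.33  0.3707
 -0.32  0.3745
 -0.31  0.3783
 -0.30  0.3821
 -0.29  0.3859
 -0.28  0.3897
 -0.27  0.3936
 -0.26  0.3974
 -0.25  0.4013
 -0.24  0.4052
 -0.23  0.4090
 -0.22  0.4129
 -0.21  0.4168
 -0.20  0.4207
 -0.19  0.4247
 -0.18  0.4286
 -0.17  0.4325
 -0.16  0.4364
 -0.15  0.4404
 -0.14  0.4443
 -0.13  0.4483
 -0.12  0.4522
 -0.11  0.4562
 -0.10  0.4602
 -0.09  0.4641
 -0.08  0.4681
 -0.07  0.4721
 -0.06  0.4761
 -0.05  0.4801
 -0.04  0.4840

T = 1;  σ√T = 0.3400
ln(S/K) + (r − q + σ²/2)T = ln(370/340) + (0.037 − 0.034 + 0.34²/2)·1 = 0.0846 + 0.0608 = 0.1454
d₁ = 0.1454 / 0.3400 = 0.4275 → 0.43
d₂ = d₁ − σ√T = 0.4275 − 0.3400 = 0.0875 → 0.09
e^(−qT) = e^(−0.034·1) = 0.9666;  e^(−rT) = e^(−0.037·1) = 0.9637
N(−d₂) = N(-0.09) = 0.4641;  N(−d₁) = N(-0.43) = 0.3336
P = 340·0.9637·0.4641 − 370·0.9666·0.3336 = 152.0661 − 119.3094 = 32.7567

$32.76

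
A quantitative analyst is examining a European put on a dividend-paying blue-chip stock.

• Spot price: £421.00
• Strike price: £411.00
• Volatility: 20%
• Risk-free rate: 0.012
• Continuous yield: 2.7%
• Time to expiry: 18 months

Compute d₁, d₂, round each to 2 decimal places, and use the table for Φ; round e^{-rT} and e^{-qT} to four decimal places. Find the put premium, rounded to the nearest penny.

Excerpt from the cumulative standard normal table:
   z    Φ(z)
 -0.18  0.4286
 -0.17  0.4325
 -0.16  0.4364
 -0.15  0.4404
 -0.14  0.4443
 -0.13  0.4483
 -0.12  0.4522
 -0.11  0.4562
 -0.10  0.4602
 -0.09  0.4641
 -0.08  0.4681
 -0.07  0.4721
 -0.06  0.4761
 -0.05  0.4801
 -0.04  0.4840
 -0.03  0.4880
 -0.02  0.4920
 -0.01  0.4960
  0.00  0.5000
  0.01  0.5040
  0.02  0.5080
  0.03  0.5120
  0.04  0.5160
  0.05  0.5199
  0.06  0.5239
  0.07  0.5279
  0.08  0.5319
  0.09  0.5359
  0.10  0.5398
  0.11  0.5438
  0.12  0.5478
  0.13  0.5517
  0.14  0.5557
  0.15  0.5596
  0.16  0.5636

£39.90

T = 1.5;  σ√T = 0.2449
d₁ = [ln(421/411) + (0.012 − 0.027 + ½·0.2²)·1.5] / (σ√T) = (0.0240 + 0.0075) / 0.2449 = 0.1288 which rounds to 0.13
d₂ = 0.1288 − 0.2449 = -0.1162 which rounds to -0.12
exp(−qT) = exp(−0.027·1.5) = 0.9603;  exp(−rT) = exp(−0.012·1.5) = 0.9822
P = 411·0.9822·N(0.12) − 421·0.9603·N(-0.13) = 411·0.9822·0.5478 − 421·0.9603·0.4483 = 221.1382 − 181.2415 = 39.8967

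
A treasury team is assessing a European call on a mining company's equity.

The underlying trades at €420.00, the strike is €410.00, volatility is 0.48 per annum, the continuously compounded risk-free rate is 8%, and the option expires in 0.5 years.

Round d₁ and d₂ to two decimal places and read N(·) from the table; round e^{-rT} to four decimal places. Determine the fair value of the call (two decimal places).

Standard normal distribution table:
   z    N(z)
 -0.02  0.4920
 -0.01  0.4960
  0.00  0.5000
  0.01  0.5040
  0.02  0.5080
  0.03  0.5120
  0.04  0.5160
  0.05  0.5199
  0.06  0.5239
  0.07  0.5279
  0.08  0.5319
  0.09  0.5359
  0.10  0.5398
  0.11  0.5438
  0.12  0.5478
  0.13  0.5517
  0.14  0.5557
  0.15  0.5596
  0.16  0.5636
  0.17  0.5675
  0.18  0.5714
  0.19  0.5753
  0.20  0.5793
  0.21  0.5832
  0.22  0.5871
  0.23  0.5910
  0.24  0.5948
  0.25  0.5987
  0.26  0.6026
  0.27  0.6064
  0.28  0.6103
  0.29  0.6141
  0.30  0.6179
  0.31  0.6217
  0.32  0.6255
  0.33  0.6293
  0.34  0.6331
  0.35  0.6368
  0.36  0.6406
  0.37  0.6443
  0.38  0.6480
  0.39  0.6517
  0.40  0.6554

T = 0.5;  σ√T = 0.3394
d₁ = [ln(420/410) + (0.08 + 0.48²/2)·0.5] / 0.3394 = [0.0241 + 0.0976] / 0.3394 = 0.3586 which rounds to 0.36
d₂ = d₁ − σ√T = 0.3586 − 0.3394 = 0.0191 which rounds to 0.02
exp(−rT) = exp(−0.08·0.5) = 0.9608
C = 420·N(0.36) − 410·0.9608·N(0.02) = 420·0.6406 − 410·0.9608·0.5080 = 269.0520 − 200.1154 = 68.9366

€68.94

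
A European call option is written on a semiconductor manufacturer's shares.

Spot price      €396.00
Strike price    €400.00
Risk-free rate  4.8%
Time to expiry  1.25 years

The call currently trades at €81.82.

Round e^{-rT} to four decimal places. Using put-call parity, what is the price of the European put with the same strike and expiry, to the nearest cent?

€62.54

exp(−rT) = exp(−0.048·1.25) = 0.9418
Put-call parity: C − P = S − K·e^(−rT) = 396 − 400·0.9418 = 396 − 376.7200 = 19.2800
P = C − (C − P) = 81.82 − (19.2800) = 62.5400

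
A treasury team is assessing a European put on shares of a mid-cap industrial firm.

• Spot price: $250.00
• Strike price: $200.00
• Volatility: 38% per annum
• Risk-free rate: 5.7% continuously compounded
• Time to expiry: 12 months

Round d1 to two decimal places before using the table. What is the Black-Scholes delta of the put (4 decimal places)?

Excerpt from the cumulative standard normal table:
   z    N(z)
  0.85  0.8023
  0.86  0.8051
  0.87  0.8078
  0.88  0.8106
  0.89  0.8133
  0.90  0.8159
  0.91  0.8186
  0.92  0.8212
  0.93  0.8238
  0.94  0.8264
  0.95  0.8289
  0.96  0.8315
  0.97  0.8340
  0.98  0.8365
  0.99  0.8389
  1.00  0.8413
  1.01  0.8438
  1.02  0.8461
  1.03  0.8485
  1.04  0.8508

σ√T = 0.38 × 1.0000 = 0.3800
d₁ = [ln(250/200) + (0.057 + 0.38²/2)·1] / 0.3800 = [0.2231 + 0.1292] / 0.3800 = 0.9272 ⇒ 0.93
N(d₁) = N(0.93) = 0.8238
Δ_put = N(d₁) − 1 = 0.8238 − 1 = -0.1762

-0.1762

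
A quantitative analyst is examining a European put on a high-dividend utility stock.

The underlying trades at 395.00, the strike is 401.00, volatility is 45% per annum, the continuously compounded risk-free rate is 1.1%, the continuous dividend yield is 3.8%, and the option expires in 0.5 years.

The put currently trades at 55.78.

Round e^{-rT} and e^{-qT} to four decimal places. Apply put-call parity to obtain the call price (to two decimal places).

exp(−qT) = exp(−0.038·0.5) = 0.9812;  exp(−rT) = exp(−0.011·0.5) = 0.9945
Put-call parity: C − P = S·e^(−qT) − K·e^(−rT) = 395·0.9812 − 401·0.9945 = 387.5740 − 398.7945 = -11.2205
C = P + (C − P) = 55.78 + (-11.2205) = 44.5595

44.56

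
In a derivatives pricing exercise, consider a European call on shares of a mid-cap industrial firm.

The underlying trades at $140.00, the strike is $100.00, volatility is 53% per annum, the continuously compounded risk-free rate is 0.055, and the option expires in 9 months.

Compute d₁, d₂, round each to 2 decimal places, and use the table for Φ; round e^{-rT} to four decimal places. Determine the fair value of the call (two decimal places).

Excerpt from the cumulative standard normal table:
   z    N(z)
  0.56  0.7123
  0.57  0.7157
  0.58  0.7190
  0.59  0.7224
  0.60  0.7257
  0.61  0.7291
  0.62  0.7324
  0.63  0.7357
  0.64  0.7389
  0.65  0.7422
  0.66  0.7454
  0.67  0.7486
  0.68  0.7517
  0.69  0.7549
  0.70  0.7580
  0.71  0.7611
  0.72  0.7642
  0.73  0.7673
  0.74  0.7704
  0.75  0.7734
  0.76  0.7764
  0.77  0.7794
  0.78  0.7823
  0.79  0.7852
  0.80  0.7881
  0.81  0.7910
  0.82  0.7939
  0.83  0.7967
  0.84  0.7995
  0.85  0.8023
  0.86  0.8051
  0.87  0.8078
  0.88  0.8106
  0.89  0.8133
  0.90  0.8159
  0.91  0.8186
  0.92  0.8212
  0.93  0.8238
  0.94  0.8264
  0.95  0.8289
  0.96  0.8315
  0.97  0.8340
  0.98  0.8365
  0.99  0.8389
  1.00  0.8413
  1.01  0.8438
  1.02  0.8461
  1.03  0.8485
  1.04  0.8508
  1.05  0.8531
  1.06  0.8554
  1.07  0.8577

$50.11

T = 0.75;  σ√T = 0.4590
ln(S/K) + (r + σ²/2)T = ln(140/100) + (0.055 + 0.53²/2)·0.75 = 0.3365 + 0.1466 = 0.4831
d₁ = 0.4831 / 0.4590 = 1.0524 ⇒ 1.05
d₂ = d₁ − σ√T = 1.0524 − 0.4590 = 0.5934 ⇒ 0.59
exp(−rT) = exp(−0.055·0.75) = 0.9596
N(d₁) = N(1.05) = 0.8531;  N(d₂) = N(0.59) = 0.7224
C = 140·0.8531 − 100·0.9596·0.7224 = 119.4340 − 69.3215 = 50.1125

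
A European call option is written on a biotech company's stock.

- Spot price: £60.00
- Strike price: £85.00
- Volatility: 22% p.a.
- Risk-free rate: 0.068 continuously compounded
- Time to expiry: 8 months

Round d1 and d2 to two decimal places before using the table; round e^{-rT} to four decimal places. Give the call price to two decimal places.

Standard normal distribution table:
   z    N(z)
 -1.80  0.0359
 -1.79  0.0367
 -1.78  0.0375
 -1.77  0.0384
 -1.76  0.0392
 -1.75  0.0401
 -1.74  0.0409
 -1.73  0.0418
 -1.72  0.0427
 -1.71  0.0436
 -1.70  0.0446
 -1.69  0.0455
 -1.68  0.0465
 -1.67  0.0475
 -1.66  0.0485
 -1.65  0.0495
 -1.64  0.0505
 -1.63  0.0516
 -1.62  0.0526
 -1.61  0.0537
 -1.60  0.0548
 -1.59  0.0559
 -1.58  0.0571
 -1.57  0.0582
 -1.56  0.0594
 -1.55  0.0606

£0.24

T = 0.6667;  σ√T = 0.1796
d₁ = [ln(60/85) + (0.068 + 0.22²/2)·0.6667] / 0.1796 = [-0.3483 + 0.0615] / 0.1796 = -1.5968 → -1.60
d₂ = d₁ − σ√T = -1.5968 − 0.1796 = -1.7765 → -1.78
exp(−rT) = exp(−0.068·0.6667) = 0.9557
N(d₁) = N(-1.60) = 0.0548;  N(d₂) = N(-1.78) = 0.0375
C = 60·0.0548 − 85·0.9557·0.0375 = 3.2880 − 3.0463 = 0.2417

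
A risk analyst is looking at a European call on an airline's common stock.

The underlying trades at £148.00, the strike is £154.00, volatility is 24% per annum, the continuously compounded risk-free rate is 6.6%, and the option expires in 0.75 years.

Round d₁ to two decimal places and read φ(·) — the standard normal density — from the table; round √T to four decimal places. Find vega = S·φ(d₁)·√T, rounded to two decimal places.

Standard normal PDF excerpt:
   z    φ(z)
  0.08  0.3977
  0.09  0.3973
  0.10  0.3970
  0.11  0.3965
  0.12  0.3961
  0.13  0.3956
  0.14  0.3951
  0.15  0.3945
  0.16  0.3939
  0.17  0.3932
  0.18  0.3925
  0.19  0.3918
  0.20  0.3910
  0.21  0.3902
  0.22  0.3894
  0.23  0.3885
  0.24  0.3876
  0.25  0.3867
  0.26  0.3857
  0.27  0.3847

50.56

σ√T = 0.24·√0.75 = 0.2078
d₁ = [ln(148/154) + (0.066 + ½·0.24²)·0.75] / (σ√T) = (-0.0397 + 0.0711) / 0.2078 = 0.1509 ≈ 0.15
√T = √0.75 = 0.8660
φ(d₁) = φ(0.15) = 0.3945
vega = S·φ(d₁)·√T = 148·0.3945·0.8660 = 50.5623
(Vega is the same for a European call and put with the same parameters.)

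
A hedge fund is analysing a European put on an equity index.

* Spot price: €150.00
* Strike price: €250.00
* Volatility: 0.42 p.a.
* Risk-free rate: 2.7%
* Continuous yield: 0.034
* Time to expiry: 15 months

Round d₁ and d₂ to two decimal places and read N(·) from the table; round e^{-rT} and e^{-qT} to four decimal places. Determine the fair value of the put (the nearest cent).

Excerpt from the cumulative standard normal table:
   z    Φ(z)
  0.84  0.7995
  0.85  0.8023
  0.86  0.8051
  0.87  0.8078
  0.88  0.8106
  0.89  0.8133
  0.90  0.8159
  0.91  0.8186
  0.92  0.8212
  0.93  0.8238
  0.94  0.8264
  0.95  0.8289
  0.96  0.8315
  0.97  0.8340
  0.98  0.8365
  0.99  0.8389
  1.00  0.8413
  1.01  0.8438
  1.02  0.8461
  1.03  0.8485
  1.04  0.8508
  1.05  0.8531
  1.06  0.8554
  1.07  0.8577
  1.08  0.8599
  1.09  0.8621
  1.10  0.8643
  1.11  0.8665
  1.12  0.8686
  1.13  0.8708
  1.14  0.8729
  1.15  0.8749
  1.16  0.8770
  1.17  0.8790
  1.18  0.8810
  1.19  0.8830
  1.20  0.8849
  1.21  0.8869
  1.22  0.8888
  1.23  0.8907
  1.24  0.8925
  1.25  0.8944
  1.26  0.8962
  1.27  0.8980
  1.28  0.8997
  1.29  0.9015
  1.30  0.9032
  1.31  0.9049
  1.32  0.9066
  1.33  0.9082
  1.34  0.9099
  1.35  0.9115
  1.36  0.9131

σ√T = 0.42·√1.25 = 0.4696
d₁ = [ln(150/250) + (0.027 − 0.034 + 0.42²/2)·1.25] / 0.4696 = [-0.5108 + 0.1015] / 0.4696 = -0.8717 ⇒ -0.87
d₂ = d₁ − σ√T = -0.8717 − 0.4696 = -1.3413 ⇒ -1.34
e^(−qT) = e^(−0.034·1.25) = 0.9584;  e^(−rT) = e^(−0.027·1.25) = 0.9668
N(−d₂) = N(1.34) = 0.9099;  N(−d₁) = N(0.87) = 0.8078
P = 250·0.9668·0.9099 − 150·0.9584·0.8078 = 219.9228 − 116.1293 = 103.7935

€103.79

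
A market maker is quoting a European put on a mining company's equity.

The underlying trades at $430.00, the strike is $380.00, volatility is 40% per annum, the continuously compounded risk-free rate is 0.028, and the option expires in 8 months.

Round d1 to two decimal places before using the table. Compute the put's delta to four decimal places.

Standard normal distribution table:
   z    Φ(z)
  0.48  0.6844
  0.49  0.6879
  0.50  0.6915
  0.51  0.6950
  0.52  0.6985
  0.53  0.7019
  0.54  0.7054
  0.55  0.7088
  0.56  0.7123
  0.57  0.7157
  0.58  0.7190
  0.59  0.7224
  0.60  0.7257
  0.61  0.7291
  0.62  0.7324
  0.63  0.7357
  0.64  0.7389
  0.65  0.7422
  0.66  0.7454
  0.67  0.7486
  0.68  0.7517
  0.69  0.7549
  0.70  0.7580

T = 0.6667;  σ√T = 0.3266
ln(S/K) + (r + σ²/2)T = ln(430/380) + (0.028 + 0.4²/2)·0.6667 = 0.1236 + 0.0720 = 0.1956
d₁ = 0.1956 / 0.3266 = 0.5989 → 0.60
N(d₁) = N(0.60) = 0.7257
Δ_put = N(d₁) − 1 = 0.7257 − 1 = -0.2743

-0.2743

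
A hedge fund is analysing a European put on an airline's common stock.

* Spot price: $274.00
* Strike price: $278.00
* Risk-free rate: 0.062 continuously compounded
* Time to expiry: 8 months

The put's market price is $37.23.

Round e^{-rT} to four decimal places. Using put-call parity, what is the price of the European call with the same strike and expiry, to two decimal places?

exp(−rT) = exp(−0.062·0.6667) = 0.9595
Put-call parity: C − P = S − K·e^(−rT) = 274 − 278·0.9595 = 274 − 266.7410 = 7.2590
C = P + (C − P) = 37.23 + (7.2590) = 44.4890

$44.49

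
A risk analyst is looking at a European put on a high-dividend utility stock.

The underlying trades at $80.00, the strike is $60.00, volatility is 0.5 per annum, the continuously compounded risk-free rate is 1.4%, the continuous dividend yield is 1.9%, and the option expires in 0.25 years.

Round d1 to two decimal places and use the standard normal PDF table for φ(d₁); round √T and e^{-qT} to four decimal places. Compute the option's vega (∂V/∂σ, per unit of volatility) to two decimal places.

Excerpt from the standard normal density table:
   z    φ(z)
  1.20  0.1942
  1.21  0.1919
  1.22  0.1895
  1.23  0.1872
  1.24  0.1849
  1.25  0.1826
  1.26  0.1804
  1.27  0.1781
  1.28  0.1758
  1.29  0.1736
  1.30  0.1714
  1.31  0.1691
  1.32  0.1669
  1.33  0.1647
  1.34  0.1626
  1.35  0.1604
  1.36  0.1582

7.09

σ√T = 0.5·√0.25 = 0.2500
ln(S/K) + (r − q + σ²/2)T = ln(80/60) + (0.014 − 0.019 + 0.5²/2)·0.25 = 0.2877 + 0.0300 = 0.3177
d₁ = 0.3177 / 0.2500 = 1.2707 ≈ 1.27
√T = √0.25 = 0.5000
φ(d₁) = φ(1.27) = 0.1781
e^(−qT) = e^(−0.019·0.25) = 0.9953
vega = S·e^(−qT)·φ(d₁)·√T = 80·0.9953·0.1781·0.5000 = 7.0905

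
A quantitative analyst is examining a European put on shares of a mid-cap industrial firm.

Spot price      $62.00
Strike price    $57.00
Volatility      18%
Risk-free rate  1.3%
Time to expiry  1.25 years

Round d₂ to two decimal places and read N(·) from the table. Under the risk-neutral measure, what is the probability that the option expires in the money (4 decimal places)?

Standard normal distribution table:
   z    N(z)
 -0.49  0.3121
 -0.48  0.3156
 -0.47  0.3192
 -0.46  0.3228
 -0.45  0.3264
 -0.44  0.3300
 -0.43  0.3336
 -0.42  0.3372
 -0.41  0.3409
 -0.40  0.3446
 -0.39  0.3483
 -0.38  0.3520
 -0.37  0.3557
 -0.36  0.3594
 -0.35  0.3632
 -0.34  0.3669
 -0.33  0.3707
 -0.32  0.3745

σ√T = 0.18·√1.25 = 0.2012
d₁ = [ln(62/57) + (0.013 + 0.18²/2)·1.25] / 0.2012 = [0.0841 + 0.0365] / 0.2012 = 0.5992 which rounds to 0.60
d₂ = d₁ − σ√T = 0.5992 − 0.2012 = 0.3979 which rounds to 0.40
Risk-neutral Pr[S_T < K] = N(−d₂) = N(-0.40) = 0.3446

0.3446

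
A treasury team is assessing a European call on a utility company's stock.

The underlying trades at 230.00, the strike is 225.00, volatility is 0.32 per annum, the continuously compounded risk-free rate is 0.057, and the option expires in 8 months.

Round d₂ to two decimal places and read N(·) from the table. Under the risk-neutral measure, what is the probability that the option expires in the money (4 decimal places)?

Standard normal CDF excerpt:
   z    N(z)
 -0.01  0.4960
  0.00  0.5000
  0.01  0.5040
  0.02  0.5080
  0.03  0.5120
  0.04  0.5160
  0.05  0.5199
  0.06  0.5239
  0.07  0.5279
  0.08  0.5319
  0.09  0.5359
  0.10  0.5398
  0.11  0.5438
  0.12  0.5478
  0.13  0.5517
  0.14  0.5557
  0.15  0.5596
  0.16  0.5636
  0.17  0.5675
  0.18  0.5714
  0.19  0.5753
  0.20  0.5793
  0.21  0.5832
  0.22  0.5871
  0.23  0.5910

T = 0.6667;  σ√T = 0.2613
d₁ = [ln(230/225) + (0.057 + ½·0.32²)·0.6667] / (σ√T) = (0.0220 + 0.0721) / 0.2613 = 0.3602 ⇒ 0.36
d₂ = 0.3602 − 0.2613 = 0.0989 ⇒ 0.10
Pr(exercise) under Q = N(d₂) = 0.5398

0.5398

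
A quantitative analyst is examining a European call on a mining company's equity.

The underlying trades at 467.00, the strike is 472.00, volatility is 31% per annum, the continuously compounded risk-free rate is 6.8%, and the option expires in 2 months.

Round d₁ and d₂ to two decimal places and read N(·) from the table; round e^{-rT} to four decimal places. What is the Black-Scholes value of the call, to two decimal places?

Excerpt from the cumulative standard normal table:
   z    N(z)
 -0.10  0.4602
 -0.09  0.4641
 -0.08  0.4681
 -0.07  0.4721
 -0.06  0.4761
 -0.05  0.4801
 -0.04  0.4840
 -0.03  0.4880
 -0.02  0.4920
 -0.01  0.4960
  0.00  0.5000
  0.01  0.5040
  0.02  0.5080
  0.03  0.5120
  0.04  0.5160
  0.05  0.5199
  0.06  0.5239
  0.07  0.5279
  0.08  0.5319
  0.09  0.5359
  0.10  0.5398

σ√T = 0.31·√0.1667 = 0.1266
d₁ = [ln(467/472) + (0.068 + ½·0.31²)·0.1667] / (σ√T) = (-0.0106 + 0.0193) / 0.1266 = 0.0687 → 0.07
d₂ = 0.0687 − 0.1266 = -0.0579 → -0.06
exp(−rT) = exp(−0.068·0.1667) = 0.9887
N(d₁) = N(0.07) = 0.5279;  N(d₂) = N(-0.06) = 0.4761
C = 467·0.5279 − 472·0.9887·0.4761 = 246.5293 − 222.1799 = 24.3494

24.35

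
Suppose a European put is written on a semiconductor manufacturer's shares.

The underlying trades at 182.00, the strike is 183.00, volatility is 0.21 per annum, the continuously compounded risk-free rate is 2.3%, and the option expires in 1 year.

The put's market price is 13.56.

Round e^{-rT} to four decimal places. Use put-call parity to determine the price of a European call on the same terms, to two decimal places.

e^(−rT) = e^(−0.023·1) = 0.9773
Put-call parity: C − P = S − K·e^(−rT) = 182 − 183·0.9773 = 182 − 178.8459 = 3.1541
C = P + (C − P) = 13.56 + (3.1541) = 16.7141

16.71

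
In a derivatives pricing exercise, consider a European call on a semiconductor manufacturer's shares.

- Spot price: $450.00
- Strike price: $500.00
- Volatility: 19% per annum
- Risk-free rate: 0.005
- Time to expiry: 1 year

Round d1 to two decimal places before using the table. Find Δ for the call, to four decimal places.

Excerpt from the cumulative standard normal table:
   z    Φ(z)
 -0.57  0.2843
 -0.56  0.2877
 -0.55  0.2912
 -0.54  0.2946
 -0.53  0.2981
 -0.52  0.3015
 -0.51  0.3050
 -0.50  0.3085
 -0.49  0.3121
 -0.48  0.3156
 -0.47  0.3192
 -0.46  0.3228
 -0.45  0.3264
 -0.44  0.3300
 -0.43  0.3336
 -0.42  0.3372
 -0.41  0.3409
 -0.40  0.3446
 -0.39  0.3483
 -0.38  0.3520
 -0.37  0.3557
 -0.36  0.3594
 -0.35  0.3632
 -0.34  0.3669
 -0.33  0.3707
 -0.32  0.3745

σ√T = 0.19 × 1.0000 = 0.1900
d₁ = [ln(450/500) + (0.005 + ½·0.19²)·1] / (σ√T) = (-0.1054 + 0.0231) / 0.1900 = -0.4332 which rounds to -0.43
N(d₁) = N(-0.43) = 0.3336
Δ_call = N(d₁) = 0.3336

0.3336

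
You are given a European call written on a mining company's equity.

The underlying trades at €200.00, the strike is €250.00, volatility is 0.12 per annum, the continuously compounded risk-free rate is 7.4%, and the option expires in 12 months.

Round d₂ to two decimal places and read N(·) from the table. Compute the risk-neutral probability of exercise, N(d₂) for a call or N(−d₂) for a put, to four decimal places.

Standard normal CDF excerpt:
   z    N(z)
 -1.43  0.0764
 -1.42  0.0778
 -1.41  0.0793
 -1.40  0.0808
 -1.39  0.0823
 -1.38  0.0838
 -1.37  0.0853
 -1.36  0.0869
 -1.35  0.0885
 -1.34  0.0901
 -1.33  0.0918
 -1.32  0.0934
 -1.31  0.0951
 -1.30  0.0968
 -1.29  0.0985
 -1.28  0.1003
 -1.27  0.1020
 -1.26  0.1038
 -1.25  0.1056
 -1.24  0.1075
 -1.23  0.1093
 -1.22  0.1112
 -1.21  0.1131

T = 1;  σ√T = 0.1200
d₁ = [ln(200/250) + (0.074 + 0.12²/2)·1] / 0.1200 = [-0.2231 + 0.0812] / 0.1200 = -1.1829 ≈ -1.18
d₂ = d₁ − σ√T = -1.1829 − 0.1200 = -1.3029 ≈ -1.30
Risk-neutral Pr[S_T > K] = N(d₂) = N(-1.30) = 0.0968

0.0968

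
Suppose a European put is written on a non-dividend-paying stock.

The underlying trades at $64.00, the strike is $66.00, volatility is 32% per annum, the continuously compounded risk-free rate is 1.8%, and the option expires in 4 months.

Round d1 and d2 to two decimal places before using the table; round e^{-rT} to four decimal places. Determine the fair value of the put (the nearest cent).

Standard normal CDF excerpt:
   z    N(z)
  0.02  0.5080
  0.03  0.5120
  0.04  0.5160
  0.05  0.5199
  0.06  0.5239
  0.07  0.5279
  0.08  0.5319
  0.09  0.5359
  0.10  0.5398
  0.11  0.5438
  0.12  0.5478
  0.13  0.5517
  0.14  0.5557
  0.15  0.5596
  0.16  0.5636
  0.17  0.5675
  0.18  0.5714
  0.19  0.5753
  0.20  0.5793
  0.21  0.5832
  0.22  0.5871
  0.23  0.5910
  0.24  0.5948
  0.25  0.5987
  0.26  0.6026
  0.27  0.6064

σ√T = 0.32 × 0.5774 = 0.1848
d₁ = [ln(64/66) + (0.018 + 0.32²/2)·0.3333] / 0.1848 = [-0.0308 + 0.0231] / 0.1848 = -0.0417 ⇒ -0.04
d₂ = d₁ − σ√T = -0.0417 − 0.1848 = -0.2265 ⇒ -0.23
e^(−rT) = e^(−0.018·0.3333) = 0.9940
P = 66·0.9940·N(0.23) − 64·N(0.04) = 66·0.9940·0.5910 − 64·0.5160 = 38.7720 − 33.0240 = 5.7480

$5.75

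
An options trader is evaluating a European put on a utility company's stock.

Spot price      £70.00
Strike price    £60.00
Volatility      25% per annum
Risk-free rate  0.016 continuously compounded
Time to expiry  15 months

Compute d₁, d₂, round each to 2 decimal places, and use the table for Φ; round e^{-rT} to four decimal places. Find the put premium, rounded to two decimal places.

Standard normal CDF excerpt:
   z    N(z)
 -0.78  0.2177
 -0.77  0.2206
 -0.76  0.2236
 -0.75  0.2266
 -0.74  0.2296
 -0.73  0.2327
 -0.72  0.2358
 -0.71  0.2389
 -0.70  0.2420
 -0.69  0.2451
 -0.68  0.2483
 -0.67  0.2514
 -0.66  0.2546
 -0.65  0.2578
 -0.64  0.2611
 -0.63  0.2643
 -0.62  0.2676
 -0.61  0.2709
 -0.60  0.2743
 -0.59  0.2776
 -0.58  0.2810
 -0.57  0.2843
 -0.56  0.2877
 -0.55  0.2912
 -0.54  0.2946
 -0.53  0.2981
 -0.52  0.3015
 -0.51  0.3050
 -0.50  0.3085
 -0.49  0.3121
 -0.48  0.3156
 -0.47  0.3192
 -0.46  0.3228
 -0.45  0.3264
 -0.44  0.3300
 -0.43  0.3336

σ√T = 0.25 × 1.1180 = 0.2795
ln(S/K) + (r + σ²/2)T = ln(70/60) + (0.016 + 0.25²/2)·1.25 = 0.1542 + 0.0591 = 0.2132
d₁ = 0.2132 / 0.2795 = 0.7628 → 0.76
d₂ = d₁ − σ√T = 0.7628 − 0.2795 = 0.4833 → 0.48
e^(−rT) = e^(−0.016·1.25) = 0.9802
P = 60·0.9802·N(-0.48) − 70·N(-0.76) = 60·0.9802·0.3156 − 70·0.2236 = 18.5611 − 15.6520 = 2.9091

£2.91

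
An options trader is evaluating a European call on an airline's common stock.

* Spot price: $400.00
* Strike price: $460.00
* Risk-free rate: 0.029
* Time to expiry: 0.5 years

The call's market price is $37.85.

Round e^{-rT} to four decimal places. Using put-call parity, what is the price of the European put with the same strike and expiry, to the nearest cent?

exp(−rT) = exp(−0.029·0.5) = 0.9856
Put-call parity: C − P = S − K·e^(−rT) = 400 − 460·0.9856 = 400 − 453.3760 = -53.3760
P = C − (C − P) = 37.85 − (-53.3760) = 91.2260

$91.23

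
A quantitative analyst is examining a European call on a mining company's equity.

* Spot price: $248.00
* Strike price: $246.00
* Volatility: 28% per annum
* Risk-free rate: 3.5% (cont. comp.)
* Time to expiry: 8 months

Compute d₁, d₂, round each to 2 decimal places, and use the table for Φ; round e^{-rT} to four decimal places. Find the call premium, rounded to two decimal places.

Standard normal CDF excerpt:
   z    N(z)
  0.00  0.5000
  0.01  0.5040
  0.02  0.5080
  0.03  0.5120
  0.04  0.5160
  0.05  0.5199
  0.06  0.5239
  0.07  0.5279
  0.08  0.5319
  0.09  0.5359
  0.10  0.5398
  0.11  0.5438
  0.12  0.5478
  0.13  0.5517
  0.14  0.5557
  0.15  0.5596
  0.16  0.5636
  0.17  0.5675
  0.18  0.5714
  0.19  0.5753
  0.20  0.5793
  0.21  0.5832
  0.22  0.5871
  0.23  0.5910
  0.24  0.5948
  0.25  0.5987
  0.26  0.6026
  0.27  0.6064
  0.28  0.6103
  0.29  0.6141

σ√T = 0.28·√0.6667 = 0.2286
d₁ = [ln(248/246) + (0.035 + 0.28²/2)·0.6667] / 0.2286 = [0.0081 + 0.0495] / 0.2286 = 0.2518 ⇒ 0.25
d₂ = d₁ − σ√T = 0.2518 − 0.2286 = 0.0232 ⇒ 0.02
exp(−rT) = exp(−0.035·0.6667) = 0.9769
N(d₁) = N(0.25) = 0.5987;  N(d₂) = N(0.02) = 0.5080
C = 248·0.5987 − 246·0.9769·0.5080 = 148.4776 − 122.0812 = 26.3964

$26.40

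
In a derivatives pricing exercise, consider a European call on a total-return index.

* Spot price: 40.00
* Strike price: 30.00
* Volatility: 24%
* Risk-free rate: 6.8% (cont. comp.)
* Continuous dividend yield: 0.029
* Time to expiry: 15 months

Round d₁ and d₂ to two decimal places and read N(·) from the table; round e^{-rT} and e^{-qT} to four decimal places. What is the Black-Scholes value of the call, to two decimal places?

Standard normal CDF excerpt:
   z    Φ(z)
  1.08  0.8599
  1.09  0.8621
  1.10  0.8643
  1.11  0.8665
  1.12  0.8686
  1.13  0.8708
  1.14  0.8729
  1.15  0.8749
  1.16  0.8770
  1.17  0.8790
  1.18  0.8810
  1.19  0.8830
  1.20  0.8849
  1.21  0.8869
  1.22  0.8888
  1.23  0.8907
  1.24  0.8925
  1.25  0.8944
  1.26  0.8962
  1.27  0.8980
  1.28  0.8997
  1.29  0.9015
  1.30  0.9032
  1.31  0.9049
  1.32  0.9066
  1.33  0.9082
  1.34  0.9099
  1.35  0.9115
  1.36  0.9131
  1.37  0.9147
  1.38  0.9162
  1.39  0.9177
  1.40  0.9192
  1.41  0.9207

σ√T = 0.24·√1.25 = 0.2683
d₁ = [ln(40/30) + (0.068 − 0.029 + ½·0.24²)·1.25] / (σ√T) = (0.2877 + 0.0847) / 0.2683 = 1.3880 → 1.39
d₂ = 1.3880 − 0.2683 = 1.1196 → 1.12
exp(−qT) = exp(−0.029·1.25) = 0.9644;  exp(−rT) = exp(−0.068·1.25) = 0.9185
C = 40·0.9644·N(1.39) − 30·0.9185·N(1.12) = 40·0.9644·0.9177 − 30·0.9185·0.8686 = 35.4012 − 23.9343 = 11.4669

11.47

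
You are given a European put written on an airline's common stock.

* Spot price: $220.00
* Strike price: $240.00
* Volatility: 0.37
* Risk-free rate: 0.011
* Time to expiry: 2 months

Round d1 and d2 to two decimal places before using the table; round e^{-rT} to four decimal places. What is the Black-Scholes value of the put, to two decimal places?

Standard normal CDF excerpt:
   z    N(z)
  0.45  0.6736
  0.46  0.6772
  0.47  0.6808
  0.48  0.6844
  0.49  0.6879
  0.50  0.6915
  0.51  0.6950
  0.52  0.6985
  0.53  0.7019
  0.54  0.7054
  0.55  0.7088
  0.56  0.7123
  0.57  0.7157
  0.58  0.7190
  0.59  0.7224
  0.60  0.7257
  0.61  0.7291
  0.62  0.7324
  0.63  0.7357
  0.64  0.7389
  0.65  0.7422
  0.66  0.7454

T = 0.1667;  σ√T = 0.1511
d₁ = [ln(220/240) + (0.011 + 0.37²/2)·0.1667] / 0.1511 = [-0.0870 + 0.0132] / 0.1511 = -0.4884 which rounds to -0.49
d₂ = d₁ − σ√T = -0.4884 − 0.1511 = -0.6394 which rounds to -0.64
e^(−rT) = e^(−0.011·0.1667) = 0.9982
N(−d₂) = N(0.64) = 0.7389;  N(−d₁) = N(0.49) = 0.6879
P = 240·0.9982·0.7389 − 220·0.6879 = 177.0168 − 151.3380 = 25.6788

$25.68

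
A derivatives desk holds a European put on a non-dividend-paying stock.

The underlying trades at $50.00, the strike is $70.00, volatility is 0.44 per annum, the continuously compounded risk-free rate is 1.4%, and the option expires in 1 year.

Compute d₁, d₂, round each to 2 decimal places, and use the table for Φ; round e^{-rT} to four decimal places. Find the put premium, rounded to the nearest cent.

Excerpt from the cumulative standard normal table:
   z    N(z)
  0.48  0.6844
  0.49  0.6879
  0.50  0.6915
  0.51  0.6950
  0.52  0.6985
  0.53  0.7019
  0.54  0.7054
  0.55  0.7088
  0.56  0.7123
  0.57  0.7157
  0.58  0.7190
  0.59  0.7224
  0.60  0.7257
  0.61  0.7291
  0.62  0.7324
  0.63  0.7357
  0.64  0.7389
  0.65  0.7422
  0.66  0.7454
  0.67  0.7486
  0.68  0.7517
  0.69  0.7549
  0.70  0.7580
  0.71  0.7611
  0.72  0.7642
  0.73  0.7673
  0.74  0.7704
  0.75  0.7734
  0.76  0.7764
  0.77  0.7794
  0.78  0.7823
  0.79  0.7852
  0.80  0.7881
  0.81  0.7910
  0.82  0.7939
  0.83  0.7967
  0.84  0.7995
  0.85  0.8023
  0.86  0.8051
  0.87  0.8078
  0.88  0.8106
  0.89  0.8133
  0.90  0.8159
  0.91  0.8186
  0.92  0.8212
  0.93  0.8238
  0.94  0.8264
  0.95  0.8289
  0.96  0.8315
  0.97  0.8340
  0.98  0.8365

σ√T = 0.44·√1 = 0.4400
d₁ = [ln(50/70) + (0.014 + 0.44²/2)·1] / 0.4400 = [-0.3365 + 0.1108] / 0.4400 = -0.5129 → -0.51
d₂ = d₁ − σ√T = -0.5129 − 0.4400 = -0.9529 → -0.95
e^(−rT) = e^(−0.014·1) = 0.9861
N(−d₂) = N(0.95) = 0.8289;  N(−d₁) = N(0.51) = 0.6950
P = 70·0.9861·0.8289 − 50·0.6950 = 57.2165 − 34.7500 = 22.4665

$22.47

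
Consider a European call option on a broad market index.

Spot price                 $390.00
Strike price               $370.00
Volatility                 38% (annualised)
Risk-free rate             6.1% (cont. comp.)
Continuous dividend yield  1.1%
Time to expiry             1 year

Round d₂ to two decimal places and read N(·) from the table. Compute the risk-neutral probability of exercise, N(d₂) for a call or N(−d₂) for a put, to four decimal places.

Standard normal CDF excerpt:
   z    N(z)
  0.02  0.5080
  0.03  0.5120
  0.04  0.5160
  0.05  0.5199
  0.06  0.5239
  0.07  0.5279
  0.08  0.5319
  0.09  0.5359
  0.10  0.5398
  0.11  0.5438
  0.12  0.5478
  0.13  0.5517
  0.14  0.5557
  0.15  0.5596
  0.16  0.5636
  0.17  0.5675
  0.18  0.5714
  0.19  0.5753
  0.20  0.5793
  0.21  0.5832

σ√T = 0.38 × 1.0000 = 0.3800
ln(S/K) + (r − q + σ²/2)T = ln(390/370) + (0.061 − 0.011 + 0.38²/2)·1 = 0.0526 + 0.1222 = 0.1748
d₁ = 0.1748 / 0.3800 = 0.4601 which rounds to 0.46
d₂ = d₁ − σ√T = 0.4601 − 0.3800 = 0.0801 which rounds to 0.08
Risk-neutral Pr[S_T > K] = N(d₂) = N(0.08) = 0.5319

0.5319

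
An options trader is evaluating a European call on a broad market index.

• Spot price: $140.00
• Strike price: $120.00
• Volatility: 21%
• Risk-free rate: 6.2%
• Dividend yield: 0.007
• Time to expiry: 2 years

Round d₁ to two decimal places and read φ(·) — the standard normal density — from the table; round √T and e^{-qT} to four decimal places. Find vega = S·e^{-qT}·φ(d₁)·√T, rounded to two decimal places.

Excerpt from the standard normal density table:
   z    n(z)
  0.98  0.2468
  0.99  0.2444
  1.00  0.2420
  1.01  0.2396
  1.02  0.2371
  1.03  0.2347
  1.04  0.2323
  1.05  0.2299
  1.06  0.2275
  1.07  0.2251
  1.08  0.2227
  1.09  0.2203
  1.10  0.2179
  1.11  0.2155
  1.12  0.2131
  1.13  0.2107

45.35

T = 2;  σ√T = 0.2970
ln(S/K) + (r − q + σ²/2)T = ln(140/120) + (0.062 − 0.007 + 0.21²/2)·2 = 0.1542 + 0.1541 = 0.3083
d₁ = 0.3083 / 0.2970 = 1.0379 which rounds to 1.04
√T = √2 = 1.4142
φ(d₁) = φ(1.04) = 0.2323
e^(−qT) = e^(−0.007·2) = 0.9861
vega = S·e^(−qT)·φ(d₁)·√T = 140·0.9861·0.2323·1.4142 = 45.3533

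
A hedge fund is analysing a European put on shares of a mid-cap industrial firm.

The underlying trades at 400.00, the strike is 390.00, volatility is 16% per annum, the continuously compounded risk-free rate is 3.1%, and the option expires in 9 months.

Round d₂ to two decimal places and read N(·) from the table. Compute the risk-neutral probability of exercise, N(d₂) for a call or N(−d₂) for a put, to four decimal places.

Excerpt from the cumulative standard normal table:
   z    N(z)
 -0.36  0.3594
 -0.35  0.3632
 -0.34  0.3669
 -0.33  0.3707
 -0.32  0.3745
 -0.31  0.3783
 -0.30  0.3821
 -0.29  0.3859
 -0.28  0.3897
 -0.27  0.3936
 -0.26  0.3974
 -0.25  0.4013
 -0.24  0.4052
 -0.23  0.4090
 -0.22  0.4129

0.3897

σ√T = 0.16 × 0.8660 = 0.1386
ln(S/K) + (r + σ²/2)T = ln(400/390) + (0.031 + 0.16²/2)·0.75 = 0.0253 + 0.0328 = 0.0582
d₁ = 0.0582 / 0.1386 = 0.4198 ≈ 0.42
d₂ = d₁ − σ√T = 0.4198 − 0.1386 = 0.2812 ≈ 0.28
Risk-neutral Pr[S_T < K] = N(−d₂) = N(-0.28) = 0.3897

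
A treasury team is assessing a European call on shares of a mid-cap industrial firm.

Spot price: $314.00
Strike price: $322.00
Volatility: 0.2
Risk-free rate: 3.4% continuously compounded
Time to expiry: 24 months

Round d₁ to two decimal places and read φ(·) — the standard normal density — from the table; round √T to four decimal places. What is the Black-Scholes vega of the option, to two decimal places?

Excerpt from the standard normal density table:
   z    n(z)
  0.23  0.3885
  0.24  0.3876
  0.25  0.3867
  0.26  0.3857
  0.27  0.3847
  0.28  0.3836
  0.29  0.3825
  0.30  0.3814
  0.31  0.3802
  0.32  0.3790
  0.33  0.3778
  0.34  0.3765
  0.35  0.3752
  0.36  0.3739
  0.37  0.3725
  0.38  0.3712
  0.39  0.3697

169.85

σ√T = 0.2·√2 = 0.2828
d₁ = [ln(314/322) + (0.034 + ½·0.2²)·2] / (σ√T) = (-0.0252 + 0.1080) / 0.2828 = 0.2929 which rounds to 0.29
√T = √2 = 1.4142
φ(d₁) = φ(0.29) = 0.3825
vega = S·φ(d₁)·√T = 314·0.3825·1.4142 = 169.8525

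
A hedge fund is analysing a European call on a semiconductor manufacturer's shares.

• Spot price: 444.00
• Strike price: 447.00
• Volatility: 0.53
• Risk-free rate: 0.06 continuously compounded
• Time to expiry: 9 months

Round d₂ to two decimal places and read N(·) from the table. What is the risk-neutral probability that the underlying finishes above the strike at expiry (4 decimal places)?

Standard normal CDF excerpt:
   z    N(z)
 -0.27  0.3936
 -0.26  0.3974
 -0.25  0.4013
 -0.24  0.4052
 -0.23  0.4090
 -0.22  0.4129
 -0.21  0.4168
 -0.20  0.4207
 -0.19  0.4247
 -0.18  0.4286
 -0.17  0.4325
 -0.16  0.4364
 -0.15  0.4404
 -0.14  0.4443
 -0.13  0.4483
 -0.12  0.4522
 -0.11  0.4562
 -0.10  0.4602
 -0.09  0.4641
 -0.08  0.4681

0.4404

σ√T = 0.53 × 0.8660 = 0.4590
d₁ = [ln(444/447) + (0.06 + 0.53²/2)·0.75] / 0.4590 = [-0.0067 + 0.1503] / 0.4590 = 0.3129 which rounds to 0.31
d₂ = d₁ − σ√T = 0.3129 − 0.4590 = -0.1461 which rounds to -0.15
Risk-neutral Pr[S_T > K] = N(d₂) = N(-0.15) = 0.4404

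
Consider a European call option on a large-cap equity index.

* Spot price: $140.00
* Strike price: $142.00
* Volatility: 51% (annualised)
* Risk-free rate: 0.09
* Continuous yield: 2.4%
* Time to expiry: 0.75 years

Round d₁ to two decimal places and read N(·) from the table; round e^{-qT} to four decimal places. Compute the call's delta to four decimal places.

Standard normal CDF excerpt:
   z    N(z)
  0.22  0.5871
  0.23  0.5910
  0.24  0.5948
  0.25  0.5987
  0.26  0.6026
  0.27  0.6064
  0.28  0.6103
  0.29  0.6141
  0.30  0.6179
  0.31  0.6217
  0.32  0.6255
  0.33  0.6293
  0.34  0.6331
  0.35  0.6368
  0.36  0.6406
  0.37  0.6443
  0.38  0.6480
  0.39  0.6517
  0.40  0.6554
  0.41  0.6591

0.6069

T = 0.75;  σ√T = 0.4417
d₁ = [ln(140/142) + (0.09 − 0.024 + 0.51²/2)·0.75] / 0.4417 = [-0.0142 + 0.1470] / 0.4417 = 0.3008 which rounds to 0.30
N(d₁) = N(0.30) = 0.6179
Δ_call = exp(−qT)·N(d₁) = 0.9822·0.6179 = 0.6069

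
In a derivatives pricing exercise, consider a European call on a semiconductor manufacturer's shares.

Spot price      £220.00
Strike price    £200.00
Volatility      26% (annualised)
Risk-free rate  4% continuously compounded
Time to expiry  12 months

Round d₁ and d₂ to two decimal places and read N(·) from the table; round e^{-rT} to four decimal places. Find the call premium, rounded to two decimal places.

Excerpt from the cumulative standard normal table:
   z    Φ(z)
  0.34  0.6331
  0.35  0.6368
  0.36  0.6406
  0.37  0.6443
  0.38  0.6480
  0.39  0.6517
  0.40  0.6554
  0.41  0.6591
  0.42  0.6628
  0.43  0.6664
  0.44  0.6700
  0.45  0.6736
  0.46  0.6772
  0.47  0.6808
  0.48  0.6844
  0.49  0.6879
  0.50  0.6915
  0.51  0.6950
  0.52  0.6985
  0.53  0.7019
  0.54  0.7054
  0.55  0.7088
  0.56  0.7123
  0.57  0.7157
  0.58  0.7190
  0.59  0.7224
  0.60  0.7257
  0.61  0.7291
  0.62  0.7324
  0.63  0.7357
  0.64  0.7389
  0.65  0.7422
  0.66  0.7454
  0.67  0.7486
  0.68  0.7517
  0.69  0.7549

T = 1;  σ√T = 0.2600
ln(S/K) + (r + σ²/2)T = ln(220/200) + (0.04 + 0.26²/2)·1 = 0.0953 + 0.0738 = 0.1691
d₁ = 0.1691 / 0.2600 = 0.6504 ≈ 0.65
d₂ = d₁ − σ√T = 0.6504 − 0.2600 = 0.3904 ≈ 0.39
e^(−rT) = e^(−0.04·1) = 0.9608
C = 220·N(0.65) − 200·0.9608·N(0.39) = 220·0.7422 − 200·0.9608·0.6517 = 163.2840 − 125.2307 = 38.0533

£38.05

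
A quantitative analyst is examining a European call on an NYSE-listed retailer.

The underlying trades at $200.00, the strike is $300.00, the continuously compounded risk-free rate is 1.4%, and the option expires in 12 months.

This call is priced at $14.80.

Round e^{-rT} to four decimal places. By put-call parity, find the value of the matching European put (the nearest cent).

exp(−rT) = exp(−0.014·1) = 0.9861
Put-call parity: C − P = S − K·e^(−rT) = 200 − 300·0.9861 = 200 − 295.8300 = -95.8300
P = C − (C − P) = 14.80 − (-95.8300) = 110.6300

$110.63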